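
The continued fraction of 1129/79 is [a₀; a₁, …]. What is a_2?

2

1129 = 14·79 + 23   →  a_0 = 14
79 = 3·23 + 10   →  a_1 = 3
23 = 2·10 + 3   →  a_2 = 2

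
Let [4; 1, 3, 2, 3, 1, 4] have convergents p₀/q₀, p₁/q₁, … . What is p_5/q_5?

Using pₖ = aₖpₖ₋₁ + pₖ₋₂, qₖ = aₖqₖ₋₁ + qₖ₋₂ (with p₋₁=1, p₋₂=0, q₋₁=0, q₋₂=1):
  k=0: a=4, p=4, q=1
  k=1: a=1, p=5, q=1
  k=2: a=3, p=19, q=4
  k=3: a=2, p=43, q=9
  k=4: a=3, p=148, q=31
  k=5: a=1, p=191, q=40

191/40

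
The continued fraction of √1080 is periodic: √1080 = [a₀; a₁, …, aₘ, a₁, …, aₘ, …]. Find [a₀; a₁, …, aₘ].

a₀ = ⌊√1080⌋ = 32.

[32; 1, 6, 3, 6, 1, 64]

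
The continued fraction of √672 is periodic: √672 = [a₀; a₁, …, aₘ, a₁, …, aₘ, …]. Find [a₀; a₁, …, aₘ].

[25; 1, 11, 1, 50]

a₀ = ⌊√672⌋ = 25.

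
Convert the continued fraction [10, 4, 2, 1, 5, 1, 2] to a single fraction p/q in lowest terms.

Using pₖ = aₖpₖ₋₁ + pₖ₋₂ and qₖ = aₖqₖ₋₁ + qₖ₋₂:
  k=0: a=10, p=10, q=1
  k=1: a=4, p=41, q=4
  k=2: a=2, p=92, q=9
  k=3: a=1, p=133, q=13
  k=4: a=5, p=757, q=74
  k=5: a=1, p=890, q=87
  k=6: a=2, p=2537, q=248

2537/248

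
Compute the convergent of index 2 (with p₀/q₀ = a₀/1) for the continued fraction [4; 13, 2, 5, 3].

Using pₖ = aₖpₖ₋₁ + pₖ₋₂, qₖ = aₖqₖ₋₁ + qₖ₋₂ (with p₋₁=1, p₋₂=0, q₋₁=0, q₋₂=1):
  k=0: a=4, p=4, q=1
  k=1: a=13, p=53, q=13
  k=2: a=2, p=110, q=27

110/27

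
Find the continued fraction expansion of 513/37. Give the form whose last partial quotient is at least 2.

[13; 1, 6, 2, 2]

513 = 13×37 + 32
37 = 1×32 + 5
32 = 6×5 + 2
5 = 2×2 + 1
2 = 2×1 + 0  (stop)
So 513/37 = [13; 1, 6, 2, 2].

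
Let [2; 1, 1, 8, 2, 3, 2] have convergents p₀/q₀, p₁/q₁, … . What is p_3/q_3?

43/17

Using pₖ = aₖpₖ₋₁ + pₖ₋₂, qₖ = aₖqₖ₋₁ + qₖ₋₂ (with p₋₁=1, p₋₂=0, q₋₁=0, q₋₂=1):
  k=0: a=2, p=2, q=1
  k=1: a=1, p=3, q=1
  k=2: a=1, p=5, q=2
  k=3: a=8, p=43, q=17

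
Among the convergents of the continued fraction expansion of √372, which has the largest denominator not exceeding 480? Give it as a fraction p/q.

3491/181

√372 = [19; 3, 2, 12, 2, 3, 38, …] (period length 6).
Convergents:
  p_0/q_0 = 19/1
  p_1/q_1 = 58/3
  p_2/q_2 = 135/7
  p_3/q_3 = 1678/87
  p_4/q_4 = 3491/181
  p_5/q_5 = 12151/630
q_4 = 181 ≤ 480 < 630 = q_5, so the answer is 3491/181.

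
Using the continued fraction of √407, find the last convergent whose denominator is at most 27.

√407 = [20; 5, 1, 2, 1, 5, 40, …] (period length 6).
Convergents:
  p_0/q_0 = 20/1
  p_1/q_1 = 101/5
  p_2/q_2 = 121/6
  p_3/q_3 = 343/17
  p_4/q_4 = 464/23
  p_5/q_5 = 2663/132
q_4 = 23 ≤ 27 < 132 = q_5, so the answer is 464/23.

464/23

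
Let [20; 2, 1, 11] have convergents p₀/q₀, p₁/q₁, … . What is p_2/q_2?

61/3

Using pₖ = aₖpₖ₋₁ + pₖ₋₂, qₖ = aₖqₖ₋₁ + qₖ₋₂ (with p₋₁=1, p₋₂=0, q₋₁=0, q₋₂=1):
  k=0: a=20, p=20, q=1
  k=1: a=2, p=41, q=2
  k=2: a=1, p=61, q=3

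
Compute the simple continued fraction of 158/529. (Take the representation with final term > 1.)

158 = 0×529 + 158
529 = 3×158 + 55
158 = 2×55 + 48
55 = 1×48 + 7
48 = 6×7 + 6
7 = 1×6 + 1
6 = 6×1 + 0  (stop)
So 158/529 = [0; 3, 2, 1, 6, 1, 6].

[0; 3, 2, 1, 6, 1, 6]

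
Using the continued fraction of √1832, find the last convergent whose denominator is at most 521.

18362/429

√1832 = [42; 1, 4, 21, 4, 1, 84, …] (period length 6).
Convergents:
  p_0/q_0 = 42/1
  p_1/q_1 = 43/1
  p_2/q_2 = 214/5
  p_3/q_3 = 4537/106
  p_4/q_4 = 18362/429
  p_5/q_5 = 22899/535
q_4 = 429 ≤ 521 < 535 = q_5, so the answer is 18362/429.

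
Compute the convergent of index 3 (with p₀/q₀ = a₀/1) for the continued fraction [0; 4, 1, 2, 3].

Using pₖ = aₖpₖ₋₁ + pₖ₋₂, qₖ = aₖqₖ₋₁ + qₖ₋₂ (with p₋₁=1, p₋₂=0, q₋₁=0, q₋₂=1):
  k=0: a=0, p=0, q=1
  k=1: a=4, p=1, q=4
  k=2: a=1, p=1, q=5
  k=3: a=2, p=3, q=14

3/14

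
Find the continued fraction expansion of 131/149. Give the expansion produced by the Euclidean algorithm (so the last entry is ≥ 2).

[0; 1, 7, 3, 1, 1, 2]

131 = 0·149 + 131
149 = 1·131 + 18
131 = 7·18 + 5
18 = 3·5 + 3
5 = 1·3 + 2
3 = 1·2 + 1
2 = 2·1 + 0  (stop)
So 131/149 = [0; 1, 7, 3, 1, 1, 2].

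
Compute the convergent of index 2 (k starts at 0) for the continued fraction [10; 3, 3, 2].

103/10

Using pₖ = aₖpₖ₋₁ + pₖ₋₂, qₖ = aₖqₖ₋₁ + qₖ₋₂ (with p₋₁=1, p₋₂=0, q₋₁=0, q₋₂=1):
  k=0: a=10, p=10, q=1
  k=1: a=3, p=31, q=3
  k=2: a=3, p=103, q=10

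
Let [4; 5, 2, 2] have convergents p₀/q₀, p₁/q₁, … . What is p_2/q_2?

46/11

Using pₖ = aₖpₖ₋₁ + pₖ₋₂, qₖ = aₖqₖ₋₁ + qₖ₋₂ (with p₋₁=1, p₋₂=0, q₋₁=0, q₋₂=1):
  k=0: a=4, p=4, q=1
  k=1: a=5, p=21, q=5
  k=2: a=2, p=46, q=11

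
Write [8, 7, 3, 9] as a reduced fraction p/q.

1668/205

Using pₖ = aₖpₖ₋₁ + pₖ₋₂ and qₖ = aₖqₖ₋₁ + qₖ₋₂:
  k=0: a=8, p=8, q=1
  k=1: a=7, p=57, q=7
  k=2: a=3, p=179, q=22
  k=3: a=9, p=1668, q=205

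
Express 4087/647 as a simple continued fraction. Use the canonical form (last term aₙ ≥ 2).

[6; 3, 6, 2, 2, 6]

4087 = 6×647 + 205
647 = 3×205 + 32
205 = 6×32 + 13
32 = 2×13 + 6
13 = 2×6 + 1
6 = 6×1 + 0  (stop)
So 4087/647 = [6; 3, 6, 2, 2, 6].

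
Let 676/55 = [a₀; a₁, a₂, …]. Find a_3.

3

676 = 12·55 + 16   →  a_0 = 12
55 = 3·16 + 7   →  a_1 = 3
16 = 2·7 + 2   →  a_2 = 2
7 = 3·2 + 1   →  a_3 = 3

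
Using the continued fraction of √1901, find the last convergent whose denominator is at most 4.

√1901 = [43; 1, 1, 1, 1, 86, …] (period length 5).
Convergents:
  p_0/q_0 = 43/1
  p_1/q_1 = 44/1
  p_2/q_2 = 87/2
  p_3/q_3 = 131/3
  p_4/q_4 = 218/5
q_3 = 3 ≤ 4 < 5 = q_4, so the answer is 131/3.

131/3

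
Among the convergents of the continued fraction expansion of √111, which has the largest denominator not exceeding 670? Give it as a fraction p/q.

6353/603

√111 = [10; 1, 1, 6, 1, 1, 20, …] (period length 6).
Convergents:
  p_0/q_0 = 10/1
  p_1/q_1 = 11/1
  p_2/q_2 = 21/2
  p_3/q_3 = 137/13
  p_4/q_4 = 158/15
  p_5/q_5 = 295/28
  p_6/q_6 = 6058/575
  p_7/q_7 = 6353/603
  p_8/q_8 = 12411/1178
q_7 = 603 ≤ 670 < 1178 = q_8, so the answer is 6353/603.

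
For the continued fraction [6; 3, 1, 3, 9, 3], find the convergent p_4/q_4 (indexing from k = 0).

871/139

Using pₖ = aₖpₖ₋₁ + pₖ₋₂, qₖ = aₖqₖ₋₁ + qₖ₋₂ (with p₋₁=1, p₋₂=0, q₋₁=0, q₋₂=1):
  k=0: a=6, p=6, q=1
  k=1: a=3, p=19, q=3
  k=2: a=1, p=25, q=4
  k=3: a=3, p=94, q=15
  k=4: a=9, p=871, q=139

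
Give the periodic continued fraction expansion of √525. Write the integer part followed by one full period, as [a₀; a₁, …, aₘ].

a₀ = ⌊√525⌋ = 22.
With m₀=0, d₀=1 and mₖ₊₁ = dₖaₖ − mₖ, dₖ₊₁ = (n − mₖ₊₁²)/dₖ, aₖ₊₁ = ⌊(a₀+mₖ₊₁)/dₖ₊₁⌋:
  k=1: m=22, d=41, a=1
  k=2: m=19, d=4, a=10
  k=3: m=21, d=21, a=2
  k=4: m=21, d=4, a=10
  k=5: m=19, d=41, a=1
  k=6: m=22, d=1, a=44
d=1 and a=2a₀=44 at k=6, so the next step gives (m, d) = (22, 41) again — its k=1 value — and the period has length 6.

[22; 1, 10, 2, 10, 1, 44]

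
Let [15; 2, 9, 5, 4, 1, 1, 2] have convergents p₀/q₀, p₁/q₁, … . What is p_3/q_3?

Using pₖ = aₖpₖ₋₁ + pₖ₋₂, qₖ = aₖqₖ₋₁ + qₖ₋₂ (with p₋₁=1, p₋₂=0, q₋₁=0, q₋₂=1):
  k=0: a=15, p=15, q=1
  k=1: a=2, p=31, q=2
  k=2: a=9, p=294, q=19
  k=3: a=5, p=1501, q=97

1501/97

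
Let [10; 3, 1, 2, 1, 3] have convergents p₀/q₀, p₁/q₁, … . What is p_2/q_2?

Using pₖ = aₖpₖ₋₁ + pₖ₋₂, qₖ = aₖqₖ₋₁ + qₖ₋₂ (with p₋₁=1, p₋₂=0, q₋₁=0, q₋₂=1):
  k=0: a=10, p=10, q=1
  k=1: a=3, p=31, q=3
  k=2: a=1, p=41, q=4

41/4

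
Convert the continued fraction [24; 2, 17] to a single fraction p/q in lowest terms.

Fold from the inside: start with 17/1.
  2 + 1/17 = 35/17
  24 + 17/35 = 857/35

857/35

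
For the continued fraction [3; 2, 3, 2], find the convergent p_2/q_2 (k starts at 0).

Using pₖ = aₖpₖ₋₁ + pₖ₋₂, qₖ = aₖqₖ₋₁ + qₖ₋₂ (with p₋₁=1, p₋₂=0, q₋₁=0, q₋₂=1):
  k=0: a=3, p=3, q=1
  k=1: a=2, p=7, q=2
  k=2: a=3, p=24, q=7

24/7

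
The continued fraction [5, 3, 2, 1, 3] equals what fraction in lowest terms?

196/37

Using pₖ = aₖpₖ₋₁ + pₖ₋₂ and qₖ = aₖqₖ₋₁ + qₖ₋₂:
  k=0: a=5, p=5, q=1
  k=1: a=3, p=16, q=3
  k=2: a=2, p=37, q=7
  k=3: a=1, p=53, q=10
  k=4: a=3, p=196, q=37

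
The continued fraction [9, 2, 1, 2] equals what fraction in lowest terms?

75/8

Using pₖ = aₖpₖ₋₁ + pₖ₋₂ and qₖ = aₖqₖ₋₁ + qₖ₋₂:
  k=0: a=9, p=9, q=1
  k=1: a=2, p=19, q=2
  k=2: a=1, p=28, q=3
  k=3: a=2, p=75, q=8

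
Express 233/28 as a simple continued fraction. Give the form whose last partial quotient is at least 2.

233 = 8*28 + 9
28 = 3*9 + 1
9 = 9*1 + 0  (stop)
So 233/28 = [8; 3, 9].

[8; 3, 9]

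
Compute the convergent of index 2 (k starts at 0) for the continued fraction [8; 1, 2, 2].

26/3

Using pₖ = aₖpₖ₋₁ + pₖ₋₂, qₖ = aₖqₖ₋₁ + qₖ₋₂ (with p₋₁=1, p₋₂=0, q₋₁=0, q₋₂=1):
  k=0: a=8, p=8, q=1
  k=1: a=1, p=9, q=1
  k=2: a=2, p=26, q=3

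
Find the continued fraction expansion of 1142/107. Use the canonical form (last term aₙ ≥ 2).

[10; 1, 2, 17, 2]

1142 = 10*107 + 72
107 = 1*72 + 35
72 = 2*35 + 2
35 = 17*2 + 1
2 = 2*1 + 0  (stop)
So 1142/107 = [10; 1, 2, 17, 2].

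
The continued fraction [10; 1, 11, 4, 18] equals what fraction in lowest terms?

9761/894

Using pₖ = aₖpₖ₋₁ + pₖ₋₂ and qₖ = aₖqₖ₋₁ + qₖ₋₂:
  k=0: a=10, p=10, q=1
  k=1: a=1, p=11, q=1
  k=2: a=11, p=131, q=12
  k=3: a=4, p=535, q=49
  k=4: a=18, p=9761, q=894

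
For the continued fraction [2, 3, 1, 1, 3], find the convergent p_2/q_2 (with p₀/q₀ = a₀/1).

Using pₖ = aₖpₖ₋₁ + pₖ₋₂, qₖ = aₖqₖ₋₁ + qₖ₋₂ (with p₋₁=1, p₋₂=0, q₋₁=0, q₋₂=1):
  k=0: a=2, p=2, q=1
  k=1: a=3, p=7, q=3
  k=2: a=1, p=9, q=4

9/4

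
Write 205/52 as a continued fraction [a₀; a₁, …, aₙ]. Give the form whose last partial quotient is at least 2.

[3; 1, 16, 3]

205 = 3·52 + 49
52 = 1·49 + 3
49 = 16·3 + 1
3 = 3·1 + 0  (stop)
So 205/52 = [3; 1, 16, 3].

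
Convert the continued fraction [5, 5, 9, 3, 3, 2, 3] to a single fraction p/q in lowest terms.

19505/3754

Fold from the inside: start with 3/1.
  2 + 1/3 = 7/3
  3 + 3/7 = 24/7
  3 + 7/24 = 79/24
  9 + 24/79 = 735/79
  5 + 79/735 = 3754/735
  5 + 735/3754 = 19505/3754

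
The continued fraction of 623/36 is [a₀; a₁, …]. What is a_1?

3

623 = 17·36 + 11   →  a_0 = 17
36 = 3·11 + 3   →  a_1 = 3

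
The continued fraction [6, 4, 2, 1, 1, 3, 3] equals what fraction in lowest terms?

1613/259

Fold from the inside: start with 3/1.
  3 + 1/3 = 10/3
  1 + 3/10 = 13/10
  1 + 10/13 = 23/13
  2 + 13/23 = 59/23
  4 + 23/59 = 259/59
  6 + 59/259 = 1613/259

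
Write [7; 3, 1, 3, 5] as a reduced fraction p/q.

Fold from the inside: start with 5/1.
  3 + 1/5 = 16/5
  1 + 5/16 = 21/16
  3 + 16/21 = 79/21
  7 + 21/79 = 574/79

574/79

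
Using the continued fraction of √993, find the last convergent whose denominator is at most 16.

√993 = [31; 1, 1, 20, 1, 1, 62, …] (period length 6).
Convergents:
  p_0/q_0 = 31/1
  p_1/q_1 = 32/1
  p_2/q_2 = 63/2
  p_3/q_3 = 1292/41
q_2 = 2 ≤ 16 < 41 = q_3, so the answer is 63/2.

63/2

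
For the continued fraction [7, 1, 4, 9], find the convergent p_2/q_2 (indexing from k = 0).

39/5

Using pₖ = aₖpₖ₋₁ + pₖ₋₂, qₖ = aₖqₖ₋₁ + qₖ₋₂ (with p₋₁=1, p₋₂=0, q₋₁=0, q₋₂=1):
  k=0: a=7, p=7, q=1
  k=1: a=1, p=8, q=1
  k=2: a=4, p=39, q=5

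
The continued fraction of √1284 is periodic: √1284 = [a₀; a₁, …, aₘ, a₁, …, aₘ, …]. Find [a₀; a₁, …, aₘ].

a₀ = ⌊√1284⌋ = 35.
With m₀=0, d₀=1 and mₖ₊₁ = dₖaₖ − mₖ, dₖ₊₁ = (n − mₖ₊₁²)/dₖ, aₖ₊₁ = ⌊(a₀+mₖ₊₁)/dₖ₊₁⌋:
  k=1: m=35, d=59, a=1
  k=2: m=24, d=12, a=4
  k=3: m=24, d=59, a=1
  k=4: m=35, d=1, a=70
d=1 and a=2a₀=70 at k=4, so the next step gives (m, d) = (35, 59) again — its k=1 value — and the period has length 4.

[35; 1, 4, 1, 70]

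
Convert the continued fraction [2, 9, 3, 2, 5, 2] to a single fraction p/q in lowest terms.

Fold from the inside: start with 2/1.
  5 + 1/2 = 11/2
  2 + 2/11 = 24/11
  3 + 11/24 = 83/24
  9 + 24/83 = 771/83
  2 + 83/771 = 1625/771

1625/771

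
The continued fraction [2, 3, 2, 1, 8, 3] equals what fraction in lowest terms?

Using pₖ = aₖpₖ₋₁ + pₖ₋₂ and qₖ = aₖqₖ₋₁ + qₖ₋₂:
  k=0: a=2, p=2, q=1
  k=1: a=3, p=7, q=3
  k=2: a=2, p=16, q=7
  k=3: a=1, p=23, q=10
  k=4: a=8, p=200, q=87
  k=5: a=3, p=623, q=271

623/271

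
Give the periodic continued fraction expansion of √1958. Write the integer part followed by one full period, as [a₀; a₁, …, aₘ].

a₀ = ⌊√1958⌋ = 44.
With m₀=0, d₀=1 and mₖ₊₁ = dₖaₖ − mₖ, dₖ₊₁ = (n − mₖ₊₁²)/dₖ, aₖ₊₁ = ⌊(a₀+mₖ₊₁)/dₖ₊₁⌋:
  k=1: m=44, d=22, a=4
  k=2: m=44, d=1, a=88
d=1 and a=2a₀=88 at k=2, so the next step gives (m, d) = (44, 22) again — its k=1 value — and the period has length 2.

[44; 4, 88]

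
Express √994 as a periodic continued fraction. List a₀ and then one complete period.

a₀ = ⌊√994⌋ = 31.
With m₀=0, d₀=1 and mₖ₊₁ = dₖaₖ − mₖ, dₖ₊₁ = (n − mₖ₊₁²)/dₖ, aₖ₊₁ = ⌊(a₀+mₖ₊₁)/dₖ₊₁⌋:
  k=1: m=31, d=33, a=1
  k=2: m=2, d=30, a=1
  k=3: m=28, d=7, a=8
  k=4: m=28, d=30, a=1
  k=5: m=2, d=33, a=1
  k=6: m=31, d=1, a=62
d=1 and a=2a₀=62 at k=6, so the next step gives (m, d) = (31, 33) again — its k=1 value — and the period has length 6.

[31; 1, 1, 8, 1, 1, 62]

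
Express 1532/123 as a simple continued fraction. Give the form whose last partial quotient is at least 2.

[12; 2, 5, 11]

1532 = 12·123 + 56
123 = 2·56 + 11
56 = 5·11 + 1
11 = 11·1 + 0  (stop)
So 1532/123 = [12; 2, 5, 11].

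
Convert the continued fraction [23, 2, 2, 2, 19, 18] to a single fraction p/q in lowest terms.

Fold from the inside: start with 18/1.
  19 + 1/18 = 343/18
  2 + 18/343 = 704/343
  2 + 343/704 = 1751/704
  2 + 704/1751 = 4206/1751
  23 + 1751/4206 = 98489/4206

98489/4206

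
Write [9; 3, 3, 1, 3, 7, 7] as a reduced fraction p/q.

23647/2541

Fold from the inside: start with 7/1.
  7 + 1/7 = 50/7
  3 + 7/50 = 157/50
  1 + 50/157 = 207/157
  3 + 157/207 = 778/207
  3 + 207/778 = 2541/778
  9 + 778/2541 = 23647/2541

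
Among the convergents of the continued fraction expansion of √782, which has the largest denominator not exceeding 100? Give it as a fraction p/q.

783/28

√782 = [27; 1, 26, 1, 54, …] (period length 4).
Convergents:
  p_0/q_0 = 27/1
  p_1/q_1 = 28/1
  p_2/q_2 = 755/27
  p_3/q_3 = 783/28
  p_4/q_4 = 43037/1539
q_3 = 28 ≤ 100 < 1539 = q_4, so the answer is 783/28.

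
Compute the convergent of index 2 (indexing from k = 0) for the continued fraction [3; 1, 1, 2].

Using pₖ = aₖpₖ₋₁ + pₖ₋₂, qₖ = aₖqₖ₋₁ + qₖ₋₂ (with p₋₁=1, p₋₂=0, q₋₁=0, q₋₂=1):
  k=0: a=3, p=3, q=1
  k=1: a=1, p=4, q=1
  k=2: a=1, p=7, q=2

7/2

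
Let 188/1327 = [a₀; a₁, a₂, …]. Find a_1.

7

188 = 0·1327 + 188   →  a_0 = 0
1327 = 7·188 + 11   →  a_1 = 7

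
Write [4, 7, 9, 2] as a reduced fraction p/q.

Fold from the inside: start with 2/1.
  9 + 1/2 = 19/2
  7 + 2/19 = 135/19
  4 + 19/135 = 559/135

559/135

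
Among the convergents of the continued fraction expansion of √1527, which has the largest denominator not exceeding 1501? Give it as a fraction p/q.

√1527 = [39; 13, 78, …] (period length 2).
Convergents:
  p_0/q_0 = 39/1
  p_1/q_1 = 508/13
  p_2/q_2 = 39663/1015
  p_3/q_3 = 516127/13208
q_2 = 1015 ≤ 1501 < 13208 = q_3, so the answer is 39663/1015.

39663/1015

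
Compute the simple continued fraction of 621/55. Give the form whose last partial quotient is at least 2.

[11; 3, 2, 3, 2]

621 = 11·55 + 16
55 = 3·16 + 7
16 = 2·7 + 2
7 = 3·2 + 1
2 = 2·1 + 0  (stop)
So 621/55 = [11; 3, 2, 3, 2].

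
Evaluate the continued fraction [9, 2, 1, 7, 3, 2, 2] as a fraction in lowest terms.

Fold from the inside: start with 2/1.
  2 + 1/2 = 5/2
  3 + 2/5 = 17/5
  7 + 5/17 = 124/17
  1 + 17/124 = 141/124
  2 + 124/141 = 406/141
  9 + 141/406 = 3795/406

3795/406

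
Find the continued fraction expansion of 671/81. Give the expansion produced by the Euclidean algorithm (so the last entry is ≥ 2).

[8; 3, 1, 1, 11]

671 = 8*81 + 23
81 = 3*23 + 12
23 = 1*12 + 11
12 = 1*11 + 1
11 = 11*1 + 0  (stop)
So 671/81 = [8; 3, 1, 1, 11].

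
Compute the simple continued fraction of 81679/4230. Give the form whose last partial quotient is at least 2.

[19; 3, 4, 3, 8, 12]

81679 = 19*4230 + 1309
4230 = 3*1309 + 303
1309 = 4*303 + 97
303 = 3*97 + 12
97 = 8*12 + 1
12 = 12*1 + 0  (stop)
So 81679/4230 = [19; 3, 4, 3, 8, 12].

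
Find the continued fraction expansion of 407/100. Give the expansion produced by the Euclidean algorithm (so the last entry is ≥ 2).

[4; 14, 3, 2]

407 = 4*100 + 7
100 = 14*7 + 2
7 = 3*2 + 1
2 = 2*1 + 0  (stop)
So 407/100 = [4; 14, 3, 2].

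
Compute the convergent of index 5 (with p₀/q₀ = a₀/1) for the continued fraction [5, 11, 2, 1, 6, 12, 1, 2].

Using pₖ = aₖpₖ₋₁ + pₖ₋₂, qₖ = aₖqₖ₋₁ + qₖ₋₂ (with p₋₁=1, p₋₂=0, q₋₁=0, q₋₂=1):
  k=0: a=5, p=5, q=1
  k=1: a=11, p=56, q=11
  k=2: a=2, p=117, q=23
  k=3: a=1, p=173, q=34
  k=4: a=6, p=1155, q=227
  k=5: a=12, p=14033, q=2758

14033/2758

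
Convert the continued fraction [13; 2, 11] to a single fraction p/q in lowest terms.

310/23

Using pₖ = aₖpₖ₋₁ + pₖ₋₂ and qₖ = aₖqₖ₋₁ + qₖ₋₂:
  k=0: a=13, p=13, q=1
  k=1: a=2, p=27, q=2
  k=2: a=11, p=310, q=23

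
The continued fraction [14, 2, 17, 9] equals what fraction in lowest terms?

4592/317

Using pₖ = aₖpₖ₋₁ + pₖ₋₂ and qₖ = aₖqₖ₋₁ + qₖ₋₂:
  k=0: a=14, p=14, q=1
  k=1: a=2, p=29, q=2
  k=2: a=17, p=507, q=35
  k=3: a=9, p=4592, q=317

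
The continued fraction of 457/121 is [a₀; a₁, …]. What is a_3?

457 = 3·121 + 94   →  a_0 = 3
121 = 1·94 + 27   →  a_1 = 1
94 = 3·27 + 13   →  a_2 = 3
27 = 2·13 + 1   →  a_3 = 2

2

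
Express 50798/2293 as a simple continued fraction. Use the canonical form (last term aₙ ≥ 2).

[22; 6, 1, 1, 17, 10]

50798 = 22×2293 + 352
2293 = 6×352 + 181
352 = 1×181 + 171
181 = 1×171 + 10
171 = 17×10 + 1
10 = 10×1 + 0  (stop)
So 50798/2293 = [22; 6, 1, 1, 17, 10].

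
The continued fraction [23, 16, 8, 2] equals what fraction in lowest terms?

6319/274

Using pₖ = aₖpₖ₋₁ + pₖ₋₂ and qₖ = aₖqₖ₋₁ + qₖ₋₂:
  k=0: a=23, p=23, q=1
  k=1: a=16, p=369, q=16
  k=2: a=8, p=2975, q=129
  k=3: a=2, p=6319, q=274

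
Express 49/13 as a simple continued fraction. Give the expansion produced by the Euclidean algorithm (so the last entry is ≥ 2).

[3; 1, 3, 3]

49 = 3·13 + 10
13 = 1·10 + 3
10 = 3·3 + 1
3 = 3·1 + 0  (stop)
So 49/13 = [3; 1, 3, 3].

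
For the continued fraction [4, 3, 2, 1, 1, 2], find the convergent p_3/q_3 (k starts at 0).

Using pₖ = aₖpₖ₋₁ + pₖ₋₂, qₖ = aₖqₖ₋₁ + qₖ₋₂ (with p₋₁=1, p₋₂=0, q₋₁=0, q₋₂=1):
  k=0: a=4, p=4, q=1
  k=1: a=3, p=13, q=3
  k=2: a=2, p=30, q=7
  k=3: a=1, p=43, q=10

43/10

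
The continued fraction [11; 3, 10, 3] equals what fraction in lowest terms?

Fold from the inside: start with 3/1.
  10 + 1/3 = 31/3
  3 + 3/31 = 96/31
  11 + 31/96 = 1087/96

1087/96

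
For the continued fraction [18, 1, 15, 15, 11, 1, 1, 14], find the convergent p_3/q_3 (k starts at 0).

Using pₖ = aₖpₖ₋₁ + pₖ₋₂, qₖ = aₖqₖ₋₁ + qₖ₋₂ (with p₋₁=1, p₋₂=0, q₋₁=0, q₋₂=1):
  k=0: a=18, p=18, q=1
  k=1: a=1, p=19, q=1
  k=2: a=15, p=303, q=16
  k=3: a=15, p=4564, q=241

4564/241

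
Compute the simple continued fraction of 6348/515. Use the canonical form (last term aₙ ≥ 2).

[12; 3, 15, 3, 1, 2]

6348 = 12×515 + 168
515 = 3×168 + 11
168 = 15×11 + 3
11 = 3×3 + 2
3 = 1×2 + 1
2 = 2×1 + 0  (stop)
So 6348/515 = [12; 3, 15, 3, 1, 2].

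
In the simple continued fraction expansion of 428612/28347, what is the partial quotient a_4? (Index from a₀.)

428612 = 15·28347 + 3407   →  a_0 = 15
28347 = 8·3407 + 1091   →  a_1 = 8
3407 = 3·1091 + 134   →  a_2 = 3
1091 = 8·134 + 19   →  a_3 = 8
134 = 7·19 + 1   →  a_4 = 7

7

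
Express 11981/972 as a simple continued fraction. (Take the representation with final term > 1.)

11981 = 12·972 + 317
972 = 3·317 + 21
317 = 15·21 + 2
21 = 10·2 + 1
2 = 2·1 + 0  (stop)
So 11981/972 = [12; 3, 15, 10, 2].

[12; 3, 15, 10, 2]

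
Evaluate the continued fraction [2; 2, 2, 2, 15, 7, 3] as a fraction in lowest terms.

Fold from the inside: start with 3/1.
  7 + 1/3 = 22/3
  15 + 3/22 = 333/22
  2 + 22/333 = 688/333
  2 + 333/688 = 1709/688
  2 + 688/1709 = 4106/1709
  2 + 1709/4106 = 9921/4106

9921/4106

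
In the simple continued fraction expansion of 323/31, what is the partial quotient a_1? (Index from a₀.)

2

323 = 10·31 + 13   →  a_0 = 10
31 = 2·13 + 5   →  a_1 = 2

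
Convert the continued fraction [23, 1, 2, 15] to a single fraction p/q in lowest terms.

Using pₖ = aₖpₖ₋₁ + pₖ₋₂ and qₖ = aₖqₖ₋₁ + qₖ₋₂:
  k=0: a=23, p=23, q=1
  k=1: a=1, p=24, q=1
  k=2: a=2, p=71, q=3
  k=3: a=15, p=1089, q=46

1089/46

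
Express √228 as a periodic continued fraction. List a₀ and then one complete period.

a₀ = ⌊√228⌋ = 15.
With m₀=0, d₀=1 and mₖ₊₁ = dₖaₖ − mₖ, dₖ₊₁ = (n − mₖ₊₁²)/dₖ, aₖ₊₁ = ⌊(a₀+mₖ₊₁)/dₖ₊₁⌋:
  k=1: m=15, d=3, a=10
  k=2: m=15, d=1, a=30
d=1 and a=2a₀=30 at k=2, so the next step gives (m, d) = (15, 3) again — its k=1 value — and the period has length 2.

[15; 10, 30]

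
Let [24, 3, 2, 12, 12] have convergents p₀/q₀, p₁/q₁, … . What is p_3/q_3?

2113/87

Using pₖ = aₖpₖ₋₁ + pₖ₋₂, qₖ = aₖqₖ₋₁ + qₖ₋₂ (with p₋₁=1, p₋₂=0, q₋₁=0, q₋₂=1):
  k=0: a=24, p=24, q=1
  k=1: a=3, p=73, q=3
  k=2: a=2, p=170, q=7
  k=3: a=12, p=2113, q=87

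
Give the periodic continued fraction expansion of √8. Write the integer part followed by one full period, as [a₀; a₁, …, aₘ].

a₀ = ⌊√8⌋ = 2.
With m₀=0, d₀=1 and mₖ₊₁ = dₖaₖ − mₖ, dₖ₊₁ = (n − mₖ₊₁²)/dₖ, aₖ₊₁ = ⌊(a₀+mₖ₊₁)/dₖ₊₁⌋:
  k=1: m=2, d=4, a=1
  k=2: m=2, d=1, a=4
d=1 and a=2a₀=4 at k=2, so the next step gives (m, d) = (2, 4) again — its k=1 value — and the period has length 2.

[2; 1, 4]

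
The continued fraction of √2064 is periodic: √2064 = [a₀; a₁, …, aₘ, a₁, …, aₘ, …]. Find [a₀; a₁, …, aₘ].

a₀ = ⌊√2064⌋ = 45.

[45; 2, 3, 7, 3, 2, 90]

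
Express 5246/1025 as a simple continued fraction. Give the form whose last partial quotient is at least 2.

[5; 8, 2, 8, 7]

5246 = 5×1025 + 121
1025 = 8×121 + 57
121 = 2×57 + 7
57 = 8×7 + 1
7 = 7×1 + 0  (stop)
So 5246/1025 = [5; 8, 2, 8, 7].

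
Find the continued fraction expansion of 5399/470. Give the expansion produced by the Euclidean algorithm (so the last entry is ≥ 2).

[11; 2, 19, 12]

5399 = 11×470 + 229
470 = 2×229 + 12
229 = 19×12 + 1
12 = 12×1 + 0  (stop)
So 5399/470 = [11; 2, 19, 12].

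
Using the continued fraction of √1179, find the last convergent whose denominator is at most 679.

10610/309

√1179 = [34; 2, 1, 33, 1, 2, 68, …] (period length 6).
Convergents:
  p_0/q_0 = 34/1
  p_1/q_1 = 69/2
  p_2/q_2 = 103/3
  p_3/q_3 = 3468/101
  p_4/q_4 = 3571/104
  p_5/q_5 = 10610/309
  p_6/q_6 = 725051/21116
q_5 = 309 ≤ 679 < 21116 = q_6, so the answer is 10610/309.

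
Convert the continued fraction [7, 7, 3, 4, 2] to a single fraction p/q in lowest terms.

Using pₖ = aₖpₖ₋₁ + pₖ₋₂ and qₖ = aₖqₖ₋₁ + qₖ₋₂:
  k=0: a=7, p=7, q=1
  k=1: a=7, p=50, q=7
  k=2: a=3, p=157, q=22
  k=3: a=4, p=678, q=95
  k=4: a=2, p=1513, q=212

1513/212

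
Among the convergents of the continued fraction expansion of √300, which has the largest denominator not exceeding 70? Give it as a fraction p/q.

√300 = [17; 3, 8, 3, 34, …] (period length 4).
Convergents:
  p_0/q_0 = 17/1
  p_1/q_1 = 52/3
  p_2/q_2 = 433/25
  p_3/q_3 = 1351/78
q_2 = 25 ≤ 70 < 78 = q_3, so the answer is 433/25.

433/25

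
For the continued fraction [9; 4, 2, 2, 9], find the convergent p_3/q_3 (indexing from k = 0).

203/22

Using pₖ = aₖpₖ₋₁ + pₖ₋₂, qₖ = aₖqₖ₋₁ + qₖ₋₂ (with p₋₁=1, p₋₂=0, q₋₁=0, q₋₂=1):
  k=0: a=9, p=9, q=1
  k=1: a=4, p=37, q=4
  k=2: a=2, p=83, q=9
  k=3: a=2, p=203, q=22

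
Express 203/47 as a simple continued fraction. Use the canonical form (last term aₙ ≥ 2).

[4; 3, 7, 2]

203 = 4×47 + 15
47 = 3×15 + 2
15 = 7×2 + 1
2 = 2×1 + 0  (stop)
So 203/47 = [4; 3, 7, 2].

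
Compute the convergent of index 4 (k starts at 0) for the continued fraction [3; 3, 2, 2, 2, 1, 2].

135/41

Using pₖ = aₖpₖ₋₁ + pₖ₋₂, qₖ = aₖqₖ₋₁ + qₖ₋₂ (with p₋₁=1, p₋₂=0, q₋₁=0, q₋₂=1):
  k=0: a=3, p=3, q=1
  k=1: a=3, p=10, q=3
  k=2: a=2, p=23, q=7
  k=3: a=2, p=56, q=17
  k=4: a=2, p=135, q=41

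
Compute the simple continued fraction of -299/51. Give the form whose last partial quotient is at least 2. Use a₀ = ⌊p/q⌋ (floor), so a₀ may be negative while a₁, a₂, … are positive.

-299 = -6·51 + 7
51 = 7·7 + 2
7 = 3·2 + 1
2 = 2·1 + 0  (stop)
So -299/51 = [-6; 7, 3, 2].

[-6; 7, 3, 2]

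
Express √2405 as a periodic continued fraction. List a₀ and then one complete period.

a₀ = ⌊√2405⌋ = 49.
With m₀=0, d₀=1 and mₖ₊₁ = dₖaₖ − mₖ, dₖ₊₁ = (n − mₖ₊₁²)/dₖ, aₖ₊₁ = ⌊(a₀+mₖ₊₁)/dₖ₊₁⌋:
  k=1: m=49, d=4, a=24
  k=2: m=47, d=49, a=1
  k=3: m=2, d=49, a=1
  k=4: m=47, d=4, a=24
  k=5: m=49, d=1, a=98
d=1 and a=2a₀=98 at k=5, so the next step gives (m, d) = (49, 4) again — its k=1 value — and the period has length 5.

[49; 24, 1, 1, 24, 98]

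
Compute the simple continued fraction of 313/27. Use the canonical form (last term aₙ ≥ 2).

313 = 11×27 + 16
27 = 1×16 + 11
16 = 1×11 + 5
11 = 2×5 + 1
5 = 5×1 + 0  (stop)
So 313/27 = [11; 1, 1, 2, 5].

[11; 1, 1, 2, 5]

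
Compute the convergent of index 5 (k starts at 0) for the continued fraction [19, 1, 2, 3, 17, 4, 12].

Using pₖ = aₖpₖ₋₁ + pₖ₋₂, qₖ = aₖqₖ₋₁ + qₖ₋₂ (with p₋₁=1, p₋₂=0, q₋₁=0, q₋₂=1):
  k=0: a=19, p=19, q=1
  k=1: a=1, p=20, q=1
  k=2: a=2, p=59, q=3
  k=3: a=3, p=197, q=10
  k=4: a=17, p=3408, q=173
  k=5: a=4, p=13829, q=702

13829/702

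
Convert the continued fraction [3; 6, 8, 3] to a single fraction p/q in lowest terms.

484/153

Fold from the inside: start with 3/1.
  8 + 1/3 = 25/3
  6 + 3/25 = 153/25
  3 + 25/153 = 484/153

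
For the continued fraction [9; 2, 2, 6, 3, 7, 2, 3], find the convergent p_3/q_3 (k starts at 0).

Using pₖ = aₖpₖ₋₁ + pₖ₋₂, qₖ = aₖqₖ₋₁ + qₖ₋₂ (with p₋₁=1, p₋₂=0, q₋₁=0, q₋₂=1):
  k=0: a=9, p=9, q=1
  k=1: a=2, p=19, q=2
  k=2: a=2, p=47, q=5
  k=3: a=6, p=301, q=32

301/32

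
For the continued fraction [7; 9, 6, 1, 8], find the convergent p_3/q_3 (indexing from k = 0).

455/64

Using pₖ = aₖpₖ₋₁ + pₖ₋₂, qₖ = aₖqₖ₋₁ + qₖ₋₂ (with p₋₁=1, p₋₂=0, q₋₁=0, q₋₂=1):
  k=0: a=7, p=7, q=1
  k=1: a=9, p=64, q=9
  k=2: a=6, p=391, q=55
  k=3: a=1, p=455, q=64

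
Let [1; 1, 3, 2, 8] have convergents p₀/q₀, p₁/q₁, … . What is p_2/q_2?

7/4

Using pₖ = aₖpₖ₋₁ + pₖ₋₂, qₖ = aₖqₖ₋₁ + qₖ₋₂ (with p₋₁=1, p₋₂=0, q₋₁=0, q₋₂=1):
  k=0: a=1, p=1, q=1
  k=1: a=1, p=2, q=1
  k=2: a=3, p=7, q=4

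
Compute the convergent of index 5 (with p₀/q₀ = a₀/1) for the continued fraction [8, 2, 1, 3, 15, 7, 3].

9927/1187

Using pₖ = aₖpₖ₋₁ + pₖ₋₂, qₖ = aₖqₖ₋₁ + qₖ₋₂ (with p₋₁=1, p₋₂=0, q₋₁=0, q₋₂=1):
  k=0: a=8, p=8, q=1
  k=1: a=2, p=17, q=2
  k=2: a=1, p=25, q=3
  k=3: a=3, p=92, q=11
  k=4: a=15, p=1405, q=168
  k=5: a=7, p=9927, q=1187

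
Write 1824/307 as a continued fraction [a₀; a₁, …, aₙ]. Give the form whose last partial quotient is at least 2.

1824 = 5×307 + 289
307 = 1×289 + 18
289 = 16×18 + 1
18 = 18×1 + 0  (stop)
So 1824/307 = [5; 1, 16, 18].

[5; 1, 16, 18]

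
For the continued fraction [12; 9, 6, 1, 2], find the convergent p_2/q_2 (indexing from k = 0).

666/55

Using pₖ = aₖpₖ₋₁ + pₖ₋₂, qₖ = aₖqₖ₋₁ + qₖ₋₂ (with p₋₁=1, p₋₂=0, q₋₁=0, q₋₂=1):
  k=0: a=12, p=12, q=1
  k=1: a=9, p=109, q=9
  k=2: a=6, p=666, q=55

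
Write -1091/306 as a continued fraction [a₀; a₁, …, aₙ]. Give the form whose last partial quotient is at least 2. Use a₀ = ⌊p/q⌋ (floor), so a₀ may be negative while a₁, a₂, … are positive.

-1091 = -4*306 + 133
306 = 2*133 + 40
133 = 3*40 + 13
40 = 3*13 + 1
13 = 13*1 + 0  (stop)
So -1091/306 = [-4; 2, 3, 3, 13].

[-4; 2, 3, 3, 13]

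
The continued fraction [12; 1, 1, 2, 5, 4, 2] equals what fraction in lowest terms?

3186/253

Using pₖ = aₖpₖ₋₁ + pₖ₋₂ and qₖ = aₖqₖ₋₁ + qₖ₋₂:
  k=0: a=12, p=12, q=1
  k=1: a=1, p=13, q=1
  k=2: a=1, p=25, q=2
  k=3: a=2, p=63, q=5
  k=4: a=5, p=340, q=27
  k=5: a=4, p=1423, q=113
  k=6: a=2, p=3186, q=253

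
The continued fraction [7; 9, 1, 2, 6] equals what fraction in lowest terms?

1307/184

Fold from the inside: start with 6/1.
  2 + 1/6 = 13/6
  1 + 6/13 = 19/13
  9 + 13/19 = 184/19
  7 + 19/184 = 1307/184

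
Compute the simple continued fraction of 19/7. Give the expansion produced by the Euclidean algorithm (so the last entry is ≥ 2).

[2; 1, 2, 2]

19 = 2·7 + 5
7 = 1·5 + 2
5 = 2·2 + 1
2 = 2·1 + 0  (stop)
So 19/7 = [2; 1, 2, 2].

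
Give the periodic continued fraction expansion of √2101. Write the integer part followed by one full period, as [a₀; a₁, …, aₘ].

a₀ = ⌊√2101⌋ = 45.
With m₀=0, d₀=1 and mₖ₊₁ = dₖaₖ − mₖ, dₖ₊₁ = (n − mₖ₊₁²)/dₖ, aₖ₊₁ = ⌊(a₀+mₖ₊₁)/dₖ₊₁⌋:
  k=1: m=45, d=76, a=1
  k=2: m=31, d=15, a=5
  k=3: m=44, d=11, a=8
  k=4: m=44, d=15, a=5
  k=5: m=31, d=76, a=1
  k=6: m=45, d=1, a=90
d=1 and a=2a₀=90 at k=6, so the next step gives (m, d) = (45, 76) again — its k=1 value — and the period has length 6.

[45; 1, 5, 8, 5, 1, 90]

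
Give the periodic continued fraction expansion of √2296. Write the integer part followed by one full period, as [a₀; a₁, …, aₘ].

a₀ = ⌊√2296⌋ = 47.
With m₀=0, d₀=1 and mₖ₊₁ = dₖaₖ − mₖ, dₖ₊₁ = (n − mₖ₊₁²)/dₖ, aₖ₊₁ = ⌊(a₀+mₖ₊₁)/dₖ₊₁⌋:
  k=1: m=47, d=87, a=1
  k=2: m=40, d=8, a=10
  k=3: m=40, d=87, a=1
  k=4: m=47, d=1, a=94
d=1 and a=2a₀=94 at k=4, so the next step gives (m, d) = (47, 87) again — its k=1 value — and the period has length 4.

[47; 1, 10, 1, 94]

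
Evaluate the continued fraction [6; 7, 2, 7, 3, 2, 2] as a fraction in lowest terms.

12139/1979

Using pₖ = aₖpₖ₋₁ + pₖ₋₂ and qₖ = aₖqₖ₋₁ + qₖ₋₂:
  k=0: a=6, p=6, q=1
  k=1: a=7, p=43, q=7
  k=2: a=2, p=92, q=15
  k=3: a=7, p=687, q=112
  k=4: a=3, p=2153, q=351
  k=5: a=2, p=4993, q=814
  k=6: a=2, p=12139, q=1979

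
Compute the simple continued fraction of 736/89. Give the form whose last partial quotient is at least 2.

[8; 3, 1, 2, 2, 3]

736 = 8×89 + 24
89 = 3×24 + 17
24 = 1×17 + 7
17 = 2×7 + 3
7 = 2×3 + 1
3 = 3×1 + 0  (stop)
So 736/89 = [8; 3, 1, 2, 2, 3].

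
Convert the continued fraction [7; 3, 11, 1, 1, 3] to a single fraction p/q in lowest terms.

Fold from the inside: start with 3/1.
  1 + 1/3 = 4/3
  1 + 3/4 = 7/4
  11 + 4/7 = 81/7
  3 + 7/81 = 250/81
  7 + 81/250 = 1831/250

1831/250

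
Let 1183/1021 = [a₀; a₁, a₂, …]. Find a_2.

1183 = 1·1021 + 162   →  a_0 = 1
1021 = 6·162 + 49   →  a_1 = 6
162 = 3·49 + 15   →  a_2 = 3

3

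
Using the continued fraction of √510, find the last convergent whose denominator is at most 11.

158/7

√510 = [22; 1, 1, 2, 1, 1, 44, …] (period length 6).
Convergents:
  p_0/q_0 = 22/1
  p_1/q_1 = 23/1
  p_2/q_2 = 45/2
  p_3/q_3 = 113/5
  p_4/q_4 = 158/7
  p_5/q_5 = 271/12
q_4 = 7 ≤ 11 < 12 = q_5, so the answer is 158/7.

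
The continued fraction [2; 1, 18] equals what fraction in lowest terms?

56/19

Using pₖ = aₖpₖ₋₁ + pₖ₋₂ and qₖ = aₖqₖ₋₁ + qₖ₋₂:
  k=0: a=2, p=2, q=1
  k=1: a=1, p=3, q=1
  k=2: a=18, p=56, q=19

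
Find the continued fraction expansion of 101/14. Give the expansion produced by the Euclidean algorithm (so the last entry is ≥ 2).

[7; 4, 1, 2]

101 = 7×14 + 3
14 = 4×3 + 2
3 = 1×2 + 1
2 = 2×1 + 0  (stop)
So 101/14 = [7; 4, 1, 2].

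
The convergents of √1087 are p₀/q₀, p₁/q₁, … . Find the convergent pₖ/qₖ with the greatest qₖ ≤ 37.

1088/33

√1087 = [32; 1, 31, 1, 64, …] (period length 4).
Convergents:
  p_0/q_0 = 32/1
  p_1/q_1 = 33/1
  p_2/q_2 = 1055/32
  p_3/q_3 = 1088/33
  p_4/q_4 = 70687/2144
q_3 = 33 ≤ 37 < 2144 = q_4, so the answer is 1088/33.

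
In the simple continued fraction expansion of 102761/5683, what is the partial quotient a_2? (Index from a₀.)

5

102761 = 18·5683 + 467   →  a_0 = 18
5683 = 12·467 + 79   →  a_1 = 12
467 = 5·79 + 72   →  a_2 = 5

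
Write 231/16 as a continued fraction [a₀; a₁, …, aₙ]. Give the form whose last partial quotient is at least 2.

231 = 14·16 + 7
16 = 2·7 + 2
7 = 3·2 + 1
2 = 2·1 + 0  (stop)
So 231/16 = [14; 2, 3, 2].

[14; 2, 3, 2]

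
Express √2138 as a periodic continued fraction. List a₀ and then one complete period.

[46; 4, 5, 5, 4, 92]

a₀ = ⌊√2138⌋ = 46.
With m₀=0, d₀=1 and mₖ₊₁ = dₖaₖ − mₖ, dₖ₊₁ = (n − mₖ₊₁²)/dₖ, aₖ₊₁ = ⌊(a₀+mₖ₊₁)/dₖ₊₁⌋:
  k=1: m=46, d=22, a=4
  k=2: m=42, d=17, a=5
  k=3: m=43, d=17, a=5
  k=4: m=42, d=22, a=4
  k=5: m=46, d=1, a=92
d=1 and a=2a₀=92 at k=5, so the next step gives (m, d) = (46, 22) again — its k=1 value — and the period has length 5.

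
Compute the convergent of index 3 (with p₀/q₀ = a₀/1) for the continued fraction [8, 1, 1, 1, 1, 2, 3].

26/3

Using pₖ = aₖpₖ₋₁ + pₖ₋₂, qₖ = aₖqₖ₋₁ + qₖ₋₂ (with p₋₁=1, p₋₂=0, q₋₁=0, q₋₂=1):
  k=0: a=8, p=8, q=1
  k=1: a=1, p=9, q=1
  k=2: a=1, p=17, q=2
  k=3: a=1, p=26, q=3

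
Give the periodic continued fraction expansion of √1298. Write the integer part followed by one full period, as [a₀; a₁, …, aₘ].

[36; 36, 72]

a₀ = ⌊√1298⌋ = 36.
With m₀=0, d₀=1 and mₖ₊₁ = dₖaₖ − mₖ, dₖ₊₁ = (n − mₖ₊₁²)/dₖ, aₖ₊₁ = ⌊(a₀+mₖ₊₁)/dₖ₊₁⌋:
  k=1: m=36, d=2, a=36
  k=2: m=36, d=1, a=72
d=1 and a=2a₀=72 at k=2, so the next step gives (m, d) = (36, 2) again — its k=1 value — and the period has length 2.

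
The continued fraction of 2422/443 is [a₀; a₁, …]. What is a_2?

7

2422 = 5·443 + 207   →  a_0 = 5
443 = 2·207 + 29   →  a_1 = 2
207 = 7·29 + 4   →  a_2 = 7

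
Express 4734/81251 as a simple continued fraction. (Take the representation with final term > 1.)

[0; 17, 6, 8, 19, 5]

4734 = 0×81251 + 4734
81251 = 17×4734 + 773
4734 = 6×773 + 96
773 = 8×96 + 5
96 = 19×5 + 1
5 = 5×1 + 0  (stop)
So 4734/81251 = [0; 17, 6, 8, 19, 5].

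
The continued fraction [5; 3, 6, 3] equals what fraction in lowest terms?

319/60

Using pₖ = aₖpₖ₋₁ + pₖ₋₂ and qₖ = aₖqₖ₋₁ + qₖ₋₂:
  k=0: a=5, p=5, q=1
  k=1: a=3, p=16, q=3
  k=2: a=6, p=101, q=19
  k=3: a=3, p=319, q=60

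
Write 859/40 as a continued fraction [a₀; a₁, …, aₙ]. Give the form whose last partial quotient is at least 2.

859 = 21·40 + 19
40 = 2·19 + 2
19 = 9·2 + 1
2 = 2·1 + 0  (stop)
So 859/40 = [21; 2, 9, 2].

[21; 2, 9, 2]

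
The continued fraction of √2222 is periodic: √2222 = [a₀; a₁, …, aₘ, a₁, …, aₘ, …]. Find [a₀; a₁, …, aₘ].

[47; 7, 4, 7, 94]

a₀ = ⌊√2222⌋ = 47.
With m₀=0, d₀=1 and mₖ₊₁ = dₖaₖ − mₖ, dₖ₊₁ = (n − mₖ₊₁²)/dₖ, aₖ₊₁ = ⌊(a₀+mₖ₊₁)/dₖ₊₁⌋:
  k=1: m=47, d=13, a=7
  k=2: m=44, d=22, a=4
  k=3: m=44, d=13, a=7
  k=4: m=47, d=1, a=94
d=1 and a=2a₀=94 at k=4, so the next step gives (m, d) = (47, 13) again — its k=1 value — and the period has length 4.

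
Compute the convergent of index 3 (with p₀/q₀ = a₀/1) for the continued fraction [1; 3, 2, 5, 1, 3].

Using pₖ = aₖpₖ₋₁ + pₖ₋₂, qₖ = aₖqₖ₋₁ + qₖ₋₂ (with p₋₁=1, p₋₂=0, q₋₁=0, q₋₂=1):
  k=0: a=1, p=1, q=1
  k=1: a=3, p=4, q=3
  k=2: a=2, p=9, q=7
  k=3: a=5, p=49, q=38

49/38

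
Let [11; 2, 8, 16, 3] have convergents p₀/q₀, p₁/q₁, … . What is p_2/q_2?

Using pₖ = aₖpₖ₋₁ + pₖ₋₂, qₖ = aₖqₖ₋₁ + qₖ₋₂ (with p₋₁=1, p₋₂=0, q₋₁=0, q₋₂=1):
  k=0: a=11, p=11, q=1
  k=1: a=2, p=23, q=2
  k=2: a=8, p=195, q=17

195/17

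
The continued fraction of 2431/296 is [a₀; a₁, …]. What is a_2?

1

2431 = 8·296 + 63   →  a_0 = 8
296 = 4·63 + 44   →  a_1 = 4
63 = 1·44 + 19   →  a_2 = 1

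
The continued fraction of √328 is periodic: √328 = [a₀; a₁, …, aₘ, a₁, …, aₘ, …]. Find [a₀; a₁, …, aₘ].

a₀ = ⌊√328⌋ = 18.

[18; 9, 36]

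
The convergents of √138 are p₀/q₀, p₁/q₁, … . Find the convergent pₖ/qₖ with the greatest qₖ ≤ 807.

√138 = [11; 1, 2, 1, 22, …] (period length 4).
Convergents:
  p_0/q_0 = 11/1
  p_1/q_1 = 12/1
  p_2/q_2 = 35/3
  p_3/q_3 = 47/4
  p_4/q_4 = 1069/91
  p_5/q_5 = 1116/95
  p_6/q_6 = 3301/281
  p_7/q_7 = 4417/376
  p_8/q_8 = 100475/8553
q_7 = 376 ≤ 807 < 8553 = q_8, so the answer is 4417/376.

4417/376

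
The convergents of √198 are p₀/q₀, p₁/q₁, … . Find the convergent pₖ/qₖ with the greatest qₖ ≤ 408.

√198 = [14; 14, 28, …] (period length 2).
Convergents:
  p_0/q_0 = 14/1
  p_1/q_1 = 197/14
  p_2/q_2 = 5530/393
  p_3/q_3 = 77617/5516
q_2 = 393 ≤ 408 < 5516 = q_3, so the answer is 5530/393.

5530/393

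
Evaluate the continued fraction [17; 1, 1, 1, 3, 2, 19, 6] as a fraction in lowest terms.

Using pₖ = aₖpₖ₋₁ + pₖ₋₂ and qₖ = aₖqₖ₋₁ + qₖ₋₂:
  k=0: a=17, p=17, q=1
  k=1: a=1, p=18, q=1
  k=2: a=1, p=35, q=2
  k=3: a=1, p=53, q=3
  k=4: a=3, p=194, q=11
  k=5: a=2, p=441, q=25
  k=6: a=19, p=8573, q=486
  k=7: a=6, p=51879, q=2941

51879/2941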